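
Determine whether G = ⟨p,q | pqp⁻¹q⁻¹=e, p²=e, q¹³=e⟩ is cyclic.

|G| = 26. The element pq has order 26 (its powers give 26 distinct elements), so ⟨pq⟩ = G and G is cyclic.

Answer: Yes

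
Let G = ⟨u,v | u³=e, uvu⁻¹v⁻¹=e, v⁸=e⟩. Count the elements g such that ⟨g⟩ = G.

G is cyclic of order 24. An element generates G iff its order is 24, and a cyclic group of order 24 has exactly φ(24) = 8 such elements.

Answer: 8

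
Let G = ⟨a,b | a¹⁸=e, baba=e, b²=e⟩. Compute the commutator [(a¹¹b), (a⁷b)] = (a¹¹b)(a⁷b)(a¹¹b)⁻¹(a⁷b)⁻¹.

[(a¹¹b), (a⁷b)] = (a¹¹b)·(a⁷b)·(a¹¹b)⁻¹·(a⁷b)⁻¹.
  (a¹¹b) · (a⁷b) = a⁴
  (a⁴) · (a¹¹b) = a¹⁵b
  (a¹⁵b) · (a⁷b) = a⁸

Answer: a⁸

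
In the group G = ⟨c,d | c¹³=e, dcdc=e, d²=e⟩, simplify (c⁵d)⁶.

Compute successive powers of (c⁵d), reducing at each step:
  (c⁵d)²: (c⁵d) · c⁵ = d;   d · d = e
  (c⁵d)³: e · c⁵ = c⁵;   (c⁵) · d = c⁵d
  (c⁵d)⁴: (c⁵d) · c⁵ = d;   d · d = e
  (c⁵d)⁵: e · c⁵ = c⁵;   (c⁵) · d = c⁵d
  (c⁵d)⁶: (c⁵d) · c⁵ = d;   d · d = e

Answer: e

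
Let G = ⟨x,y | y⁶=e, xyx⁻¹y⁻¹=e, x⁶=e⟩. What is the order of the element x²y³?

Compute successive powers until reaching e:
  (x²y³)¹ = x²y³, (x²y³)² = x⁴, (x²y³)³ = y³, (x²y³)⁴ = x², (x²y³)⁵ = x⁴y³, (x²y³)⁶ = e.
The smallest positive k with (x²y³)ᵏ = e is 6.

Answer: 6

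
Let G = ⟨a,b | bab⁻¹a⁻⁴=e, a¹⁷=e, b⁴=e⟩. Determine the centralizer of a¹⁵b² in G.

⟨a¹⁵b²⟩ ⊆ C_G(a¹⁵b²) since powers of a¹⁵b² commute with a¹⁵b²; so |C_G(a¹⁵b²)| ≥ |⟨a¹⁵b²⟩| = 2.
By orbit–stabilizer, |C_G(a¹⁵b²)| = |G| / |conj. class of a¹⁵b²| = 68 / 17 = 4.
The 4 elements commuting with a¹⁵b² are {e, a³b, a¹²b³, a¹⁵b²}.

Answer: {e, a³b, a¹²b³, a¹⁵b²}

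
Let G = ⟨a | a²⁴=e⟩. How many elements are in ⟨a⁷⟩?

|⟨a⁷⟩| equals the order of a⁷. Compute successive powers until reaching e:
  (a⁷)¹ = a⁷, (a⁷)² = a¹⁴, (a⁷)³ = a²¹, (a⁷)⁴ = a⁴, (a⁷)⁵ = a¹¹, (a⁷)⁶ = a¹⁸, (a⁷)⁷ = a, (a⁷)⁸ = a⁸, (a⁷)⁹ = a¹⁵, (a⁷)¹⁰ = a²², (a⁷)¹¹ = a⁵, (a⁷)¹² = a¹², (a⁷)¹³ = a¹⁹, (a⁷)¹⁴ = a², (a⁷)¹⁵ = a⁹, (a⁷)¹⁶ = a¹⁶, (a⁷)¹⁷ = a²³, (a⁷)¹⁸ = a⁶, (a⁷)¹⁹ = a¹³, (a⁷)²⁰ = a²⁰, (a⁷)²¹ = a³, (a⁷)²² = a¹⁰, (a⁷)²³ = a¹⁷, (a⁷)²⁴ = e.
The smallest positive k with (a⁷)ᵏ = e is 24, so |⟨a⁷⟩| = 24.

Answer: 24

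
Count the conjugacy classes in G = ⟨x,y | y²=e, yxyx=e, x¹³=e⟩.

The conjugacy classes (representative and size) are:
  [e] (size 1), [x¹²] (size 2), [x¹¹] (size 2), [x³] (size 2), [x⁴] (size 2), [x⁸] (size 2), [x⁶] (size 2), [y] (size 13).
Class equation: 1 + 2 + 2 + 2 + 2 + 2 + 2 + 13 = 26 = |G|. So G has 8 conjugacy classes.

Answer: 8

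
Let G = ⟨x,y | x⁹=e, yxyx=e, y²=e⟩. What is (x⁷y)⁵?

Compute successive powers of (x⁷y), reducing at each step:
  (x⁷y)²: (x⁷y) · x⁷ = y;   y · y = e
  (x⁷y)³: e · x⁷ = x⁷;   (x⁷) · y = x⁷y
  (x⁷y)⁴: (x⁷y) · x⁷ = y;   y · y = e
  (x⁷y)⁵: e · x⁷ = x⁷;   (x⁷) · y = x⁷y

Answer: x⁷y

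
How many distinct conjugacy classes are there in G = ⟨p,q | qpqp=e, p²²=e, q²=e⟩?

The conjugacy classes (representative and size) are:
  [e] (size 1), [p] (size 2), [p²] (size 2), [p¹⁹] (size 2), [p⁴] (size 2), [p⁵] (size 2), [p⁶] (size 2), [p⁷] (size 2), [p⁸] (size 2), [p¹³] (size 2), [p¹⁰] (size 2), [p¹¹] (size 1), [p⁶q] (size 11), [pq] (size 11).
Class equation: 1 + 2 + 2 + 2 + 2 + 2 + 2 + 2 + 2 + 2 + 2 + 1 + 11 + 11 = 44 = |G|. So G has 14 conjugacy classes.

Answer: 14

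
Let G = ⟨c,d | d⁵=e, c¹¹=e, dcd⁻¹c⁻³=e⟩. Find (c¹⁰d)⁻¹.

The order of (c¹⁰d) is 5 (smallest k with (c¹⁰d)ᵏ = e), so (c¹⁰d)⁻¹ = (c¹⁰d)⁴ = c⁴d⁴.
Check: (c¹⁰d) · (c⁴d⁴) → (c¹⁰d) · c⁴ = d;   d · d⁴ = e, giving e as required.

Answer: c⁴d⁴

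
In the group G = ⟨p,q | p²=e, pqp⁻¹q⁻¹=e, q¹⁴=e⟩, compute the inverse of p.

The order of p is 2 (smallest k with pᵏ = e), so p⁻¹ = p¹ = p.
Check: p · p → p · p = e, giving e as required.

Answer: p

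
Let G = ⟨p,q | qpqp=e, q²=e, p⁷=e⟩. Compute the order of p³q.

Compute successive powers until reaching e:
  (p³q)¹ = p³q, (p³q)² = e.
The smallest positive k with (p³q)ᵏ = e is 2.

Answer: 2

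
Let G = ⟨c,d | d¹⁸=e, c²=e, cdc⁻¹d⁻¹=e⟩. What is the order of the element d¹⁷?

Compute successive powers until reaching e:
  (d¹⁷)¹ = d¹⁷, (d¹⁷)² = d¹⁶, (d¹⁷)³ = d¹⁵, (d¹⁷)⁴ = d¹⁴, (d¹⁷)⁵ = d¹³, (d¹⁷)⁶ = d¹², (d¹⁷)⁷ = d¹¹, (d¹⁷)⁸ = d¹⁰, (d¹⁷)⁹ = d⁹, (d¹⁷)¹⁰ = d⁸, (d¹⁷)¹¹ = d⁷, (d¹⁷)¹² = d⁶, (d¹⁷)¹³ = d⁵, (d¹⁷)¹⁴ = d⁴, (d¹⁷)¹⁵ = d³, (d¹⁷)¹⁶ = d², (d¹⁷)¹⁷ = d, (d¹⁷)¹⁸ = e.
The smallest positive k with (d¹⁷)ᵏ = e is 18.

Answer: 18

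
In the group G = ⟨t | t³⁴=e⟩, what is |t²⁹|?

Compute successive powers until reaching e:
  (t²⁹)¹ = t²⁹, (t²⁹)² = t²⁴, (t²⁹)³ = t¹⁹, (t²⁹)⁴ = t¹⁴, (t²⁹)⁵ = t⁹, (t²⁹)⁶ = t⁴, (t²⁹)⁷ = t³³, (t²⁹)⁸ = t²⁸, (t²⁹)⁹ = t²³, (t²⁹)¹⁰ = t¹⁸, (t²⁹)¹¹ = t¹³, (t²⁹)¹² = t⁸, (t²⁹)¹³ = t³, (t²⁹)¹⁴ = t³², (t²⁹)¹⁵ = t²⁷, (t²⁹)¹⁶ = t²², (t²⁹)¹⁷ = t¹⁷, (t²⁹)¹⁸ = t¹², (t²⁹)¹⁹ = t⁷, (t²⁹)²⁰ = t², (t²⁹)²¹ = t³¹, (t²⁹)²² = t²⁶, (t²⁹)²³ = t²¹, (t²⁹)²⁴ = t¹⁶, (t²⁹)²⁵ = t¹¹, (t²⁹)²⁶ = t⁶, (t²⁹)²⁷ = t, (t²⁹)²⁸ = t³⁰, (t²⁹)²⁹ = t²⁵, (t²⁹)³⁰ = t²⁰, (t²⁹)³¹ = t¹⁵, (t²⁹)³² = t¹⁰, (t²⁹)³³ = t⁵, (t²⁹)³⁴ = e.
The smallest positive k with (t²⁹)ᵏ = e is 34.

Answer: 34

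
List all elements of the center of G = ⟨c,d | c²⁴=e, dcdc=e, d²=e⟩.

An element z ∈ Z(G) iff z commutes with every generator.
For example c¹² is central: (c¹²)·c = c¹³ = c·(c¹²); (c¹²)·d = c¹²d = d·(c¹²).
Whereas c ∉ Z(G) since c·d = cd ≠ c²³d = d·c.
Checking each of the 48 elements this way gives Z(G) = {e, c¹²}, of order 2.

Answer: {e, c¹²}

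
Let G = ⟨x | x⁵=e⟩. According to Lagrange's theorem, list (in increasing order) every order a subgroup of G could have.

|G| = 5 = 5. By Lagrange's theorem the order of any subgroup divides 5; the divisors of 5 are 1, 5.

Answer: 1, 5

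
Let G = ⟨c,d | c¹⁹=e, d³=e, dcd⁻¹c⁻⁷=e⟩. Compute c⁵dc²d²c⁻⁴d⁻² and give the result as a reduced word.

Multiply left to right, reducing at each step:
  (c⁵) · d = c⁵d
  (c⁵d) · c² = d
  d · d² = e
  e · c⁻⁴ = c¹⁵
  (c¹⁵) · d⁻² = c¹⁵d

Answer: c¹⁵d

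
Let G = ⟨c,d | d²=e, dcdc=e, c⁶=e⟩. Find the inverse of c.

The order of c is 6 (smallest k with cᵏ = e), so c⁻¹ = c⁵ = c⁵.
Check: c · (c⁵) → c · c⁵ = e, giving e as required.

Answer: c⁵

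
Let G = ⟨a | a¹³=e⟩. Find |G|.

G is generated by a single element, so G is cyclic. The relator gives a¹³ = e and no smaller power is forced to be e, so the 13 powers {a, e, a², a³, a⁴, a⁵, a⁶, a⁷, a⁸, a⁹, a¹², a¹¹, a¹⁰} are distinct. Hence |G| = 13.

Answer: 13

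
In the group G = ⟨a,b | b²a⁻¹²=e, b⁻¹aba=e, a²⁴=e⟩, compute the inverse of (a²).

The order of (a²) is 12 (smallest k with (a²)ᵏ = e), so (a²)⁻¹ = (a²)¹¹ = a²².
Check: (a²) · (a²²) → (a²) · a²² = e, giving e as required.

Answer: a²²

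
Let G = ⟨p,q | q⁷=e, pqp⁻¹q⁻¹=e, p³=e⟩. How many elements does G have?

Enumerate words in the generators, reducing via the relations: the distinct elements are
  {e, p, q, pq, p², q², q³, q⁴, q⁵, q⁶, pq², pq³, pq⁴, pq⁵, pq⁶, p²q, p²q², p²q³, p²q⁴, p²q⁵, p²q⁶}.
No further products give new elements, so |G| = 21.

Answer: 21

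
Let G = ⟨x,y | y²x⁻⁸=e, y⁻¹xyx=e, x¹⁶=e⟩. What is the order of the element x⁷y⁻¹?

Compute successive powers until reaching e:
  (x⁷y⁻¹)¹ = x⁷y⁻¹, (x⁷y⁻¹)² = x⁸, (x⁷y⁻¹)³ = x⁷y, (x⁷y⁻¹)⁴ = e.
The smallest positive k with (x⁷y⁻¹)ᵏ = e is 4.

Answer: 4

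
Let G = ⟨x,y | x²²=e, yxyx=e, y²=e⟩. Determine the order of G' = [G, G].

G' = [G, G] is generated by all commutators. The generator-pair commutators are: [x, y] = x².
The subgroup they normally generate is {e, x², x⁴, x⁶, x⁸, x¹⁰, x¹², x¹⁴, x¹⁶, x¹⁸, x²⁰}, of order 11.
Check: |G/G'| = 44/11 = 4 is the order of the abelianisation.

Answer: 11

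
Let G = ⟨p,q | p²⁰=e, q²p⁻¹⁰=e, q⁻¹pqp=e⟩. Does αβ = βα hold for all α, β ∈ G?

p·q = pq but q·p = p⁹q⁻¹, so p·q ≠ q·p and G is not abelian.

Answer: No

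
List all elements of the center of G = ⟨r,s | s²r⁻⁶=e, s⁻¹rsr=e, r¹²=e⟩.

An element z ∈ Z(G) iff z commutes with every generator.
For example r⁶ is central: (r⁶)·r = r⁷ = r·(r⁶); (r⁶)·s = s⁻¹ = s·(r⁶).
Whereas r ∉ Z(G) since r·s = rs ≠ r⁵s⁻¹ = s·r.
Checking each of the 24 elements this way gives Z(G) = {e, r⁶}, of order 2.

Answer: {e, r⁶}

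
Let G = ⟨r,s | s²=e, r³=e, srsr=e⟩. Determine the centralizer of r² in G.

⟨r²⟩ ⊆ C_G(r²) since powers of r² commute with r²; so |C_G(r²)| ≥ |⟨r²⟩| = 3.
By orbit–stabilizer, |C_G(r²)| = |G| / |conj. class of r²| = 6 / 2 = 3.
The 3 elements commuting with r² are {e, r, r²}.

Answer: {e, r, r²}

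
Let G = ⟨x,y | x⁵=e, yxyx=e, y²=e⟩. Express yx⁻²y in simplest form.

Multiply left to right, reducing at each step:
  y · x⁻² = x²y
  (x²y) · y = x²

Answer: x²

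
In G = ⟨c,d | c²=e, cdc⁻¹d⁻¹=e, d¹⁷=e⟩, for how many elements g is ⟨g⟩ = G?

G is cyclic of order 34. An element generates G iff its order is 34, and a cyclic group of order 34 has exactly φ(34) = 16 such elements.

Answer: 16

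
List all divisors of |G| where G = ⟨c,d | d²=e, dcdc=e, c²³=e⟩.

|G| = 46 = 2 · 23. By Lagrange's theorem the order of any subgroup divides 46; the divisors of 46 are 1, 2, 23, 46.

Answer: 1, 2, 23, 46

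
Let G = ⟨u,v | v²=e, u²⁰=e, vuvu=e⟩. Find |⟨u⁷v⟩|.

|⟨u⁷v⟩| equals the order of u⁷v. Compute successive powers until reaching e:
  (u⁷v)¹ = u⁷v, (u⁷v)² = e.
The smallest positive k with (u⁷v)ᵏ = e is 2, so |⟨u⁷v⟩| = 2.

Answer: 2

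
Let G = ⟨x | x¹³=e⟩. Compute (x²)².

Compute successive powers of (x²), reducing at each step:
  (x²)²: (x²) · x² = x⁴

Answer: x⁴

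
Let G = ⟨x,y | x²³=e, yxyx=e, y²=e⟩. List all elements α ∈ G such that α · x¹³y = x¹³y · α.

⟨x¹³y⟩ ⊆ C_G(x¹³y) since powers of x¹³y commute with x¹³y; so |C_G(x¹³y)| ≥ |⟨x¹³y⟩| = 2.
By orbit–stabilizer, |C_G(x¹³y)| = |G| / |conj. class of x¹³y| = 46 / 23 = 2.
The 2 elements commuting with x¹³y are {e, x¹³y}.

Answer: {e, x¹³y}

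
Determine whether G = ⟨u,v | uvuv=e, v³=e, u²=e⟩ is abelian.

u·v = uv but v·u = uv², so u·v ≠ v·u and G is not abelian.

Answer: No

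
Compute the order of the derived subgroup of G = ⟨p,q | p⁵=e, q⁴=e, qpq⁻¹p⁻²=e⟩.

G' = [G, G] is generated by all commutators. The generator-pair commutators are: [p, q] = p⁴.
The subgroup they normally generate is {e, p, p², p³, p⁴}, of order 5.
Check: |G/G'| = 20/5 = 4 is the order of the abelianisation.

Answer: 5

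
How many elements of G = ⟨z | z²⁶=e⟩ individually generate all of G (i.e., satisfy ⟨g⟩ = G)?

G is cyclic of order 26. An element generates G iff its order is 26, and a cyclic group of order 26 has exactly φ(26) = 12 such elements.

Answer: 12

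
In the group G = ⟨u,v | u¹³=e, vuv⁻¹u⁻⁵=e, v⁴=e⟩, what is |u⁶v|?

Compute successive powers until reaching e:
  (u⁶v)¹ = u⁶v, (u⁶v)² = u¹⁰v², (u⁶v)³ = u⁴v³, (u⁶v)⁴ = e.
The smallest positive k with (u⁶v)ᵏ = e is 4.

Answer: 4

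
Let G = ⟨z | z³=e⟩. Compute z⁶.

Compute successive powers of z, reducing at each step:
  z²: z · z = z²
  z³: (z²) · z = e
  z⁴: e · z = z
  z⁵: z · z = z²
  z⁶: (z²) · z = e

Answer: e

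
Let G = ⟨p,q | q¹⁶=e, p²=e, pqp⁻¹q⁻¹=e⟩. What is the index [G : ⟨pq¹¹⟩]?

First find ord(pq¹¹) by computing successive powers:
  (pq¹¹)¹ = pq¹¹, (pq¹¹)² = q⁶, (pq¹¹)³ = pq, (pq¹¹)⁴ = q¹², (pq¹¹)⁵ = pq⁷, (pq¹¹)⁶ = q², (pq¹¹)⁷ = pq¹³, (pq¹¹)⁸ = q⁸, (pq¹¹)⁹ = pq³, (pq¹¹)¹⁰ = q¹⁴, (pq¹¹)¹¹ = pq⁹, (pq¹¹)¹² = q⁴, (pq¹¹)¹³ = pq¹⁵, (pq¹¹)¹⁴ = q¹⁰, (pq¹¹)¹⁵ = pq⁵, (pq¹¹)¹⁶ = e.
So |⟨pq¹¹⟩| = ord(pq¹¹) = 16. With |G| = 32, by Lagrange [G : ⟨pq¹¹⟩] = 32/16 = 2.

Answer: 2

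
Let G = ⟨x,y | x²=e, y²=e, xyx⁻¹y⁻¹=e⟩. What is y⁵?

Compute successive powers of y, reducing at each step:
  y²: y · y = e
  y³: e · y = y
  y⁴: y · y = e
  y⁵: e · y = y

Answer: y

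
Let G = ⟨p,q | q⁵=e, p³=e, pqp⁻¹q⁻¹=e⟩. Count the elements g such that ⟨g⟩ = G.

G is cyclic of order 15. An element generates G iff its order is 15, and a cyclic group of order 15 has exactly φ(15) = 8 such elements.

Answer: 8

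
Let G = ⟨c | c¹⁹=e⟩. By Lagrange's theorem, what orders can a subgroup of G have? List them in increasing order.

|G| = 19 = 19. By Lagrange's theorem the order of any subgroup divides 19; the divisors of 19 are 1, 19.

Answer: 1, 19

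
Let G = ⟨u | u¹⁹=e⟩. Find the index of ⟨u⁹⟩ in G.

First find ord(u⁹) by computing successive powers:
  (u⁹)¹ = u⁹, (u⁹)² = u¹⁸, (u⁹)³ = u⁸, (u⁹)⁴ = u¹⁷, (u⁹)⁵ = u⁷, (u⁹)⁶ = u¹⁶, (u⁹)⁷ = u⁶, (u⁹)⁸ = u¹⁵, (u⁹)⁹ = u⁵, (u⁹)¹⁰ = u¹⁴, (u⁹)¹¹ = u⁴, (u⁹)¹² = u¹³, (u⁹)¹³ = u³, (u⁹)¹⁴ = u¹², (u⁹)¹⁵ = u², (u⁹)¹⁶ = u¹¹, (u⁹)¹⁷ = u, (u⁹)¹⁸ = u¹⁰, (u⁹)¹⁹ = e.
So |⟨u⁹⟩| = ord(u⁹) = 19. With |G| = 19, by Lagrange [G : ⟨u⁹⟩] = 19/19 = 1.

Answer: 1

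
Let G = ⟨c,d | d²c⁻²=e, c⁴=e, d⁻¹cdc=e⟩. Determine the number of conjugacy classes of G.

The conjugacy classes (representative and size) are:
  [e] (size 1), [c³] (size 2), [c²] (size 1), [d⁻¹] (size 2), [cd⁻¹] (size 2).
Class equation: 1 + 2 + 1 + 2 + 2 = 8 = |G|. So G has 5 conjugacy classes.

Answer: 5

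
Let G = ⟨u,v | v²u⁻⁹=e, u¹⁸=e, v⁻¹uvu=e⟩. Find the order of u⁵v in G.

Compute successive powers until reaching e:
  (u⁵v)¹ = u⁵v, (u⁵v)² = u⁹, (u⁵v)³ = u⁵v⁻¹, (u⁵v)⁴ = e.
The smallest positive k with (u⁵v)ᵏ = e is 4.

Answer: 4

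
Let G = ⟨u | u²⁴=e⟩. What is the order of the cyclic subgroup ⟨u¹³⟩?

|⟨u¹³⟩| equals the order of u¹³. Compute successive powers until reaching e:
  (u¹³)¹ = u¹³, (u¹³)² = u², (u¹³)³ = u¹⁵, (u¹³)⁴ = u⁴, (u¹³)⁵ = u¹⁷, (u¹³)⁶ = u⁶, (u¹³)⁷ = u¹⁹, (u¹³)⁸ = u⁸, (u¹³)⁹ = u²¹, (u¹³)¹⁰ = u¹⁰, (u¹³)¹¹ = u²³, (u¹³)¹² = u¹², (u¹³)¹³ = u, (u¹³)¹⁴ = u¹⁴, (u¹³)¹⁵ = u³, (u¹³)¹⁶ = u¹⁶, (u¹³)¹⁷ = u⁵, (u¹³)¹⁸ = u¹⁸, (u¹³)¹⁹ = u⁷, (u¹³)²⁰ = u²⁰, (u¹³)²¹ = u⁹, (u¹³)²² = u²², (u¹³)²³ = u¹¹, (u¹³)²⁴ = e.
The smallest positive k with (u¹³)ᵏ = e is 24, so |⟨u¹³⟩| = 24.

Answer: 24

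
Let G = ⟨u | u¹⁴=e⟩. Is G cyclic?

|G| = 14. The element u has order 14 (its powers give 14 distinct elements), so ⟨u⟩ = G and G is cyclic.

Answer: Yes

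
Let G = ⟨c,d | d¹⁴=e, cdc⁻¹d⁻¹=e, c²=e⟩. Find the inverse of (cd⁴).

The order of (cd⁴) is 14 (smallest k with (cd⁴)ᵏ = e), so (cd⁴)⁻¹ = (cd⁴)¹³ = cd¹⁰.
Check: (cd⁴) · (cd¹⁰) → (cd⁴) · c = d⁴;   (d⁴) · d¹⁰ = e, giving e as required.

Answer: cd¹⁰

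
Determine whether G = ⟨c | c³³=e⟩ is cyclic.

|G| = 33. The element c has order 33 (its powers give 33 distinct elements), so ⟨c⟩ = G and G is cyclic.

Answer: Yes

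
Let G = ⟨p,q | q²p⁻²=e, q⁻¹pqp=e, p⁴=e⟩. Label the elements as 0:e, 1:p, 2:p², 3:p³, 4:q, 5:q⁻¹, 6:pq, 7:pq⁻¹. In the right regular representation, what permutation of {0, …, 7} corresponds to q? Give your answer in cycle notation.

(0 4 2 5)(1 6 3 7)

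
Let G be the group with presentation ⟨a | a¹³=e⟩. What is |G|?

G is generated by a single element, so G is cyclic. The relator gives a¹³ = e and no smaller power is forced to be e, so the 13 powers {a, e, a², a³, a⁴, a⁵, a⁶, a⁷, a⁸, a⁹, a¹², a¹¹, a¹⁰} are distinct. Hence |G| = 13.

Answer: 13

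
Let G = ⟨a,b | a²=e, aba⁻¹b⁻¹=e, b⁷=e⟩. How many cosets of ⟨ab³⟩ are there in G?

First find ord(ab³) by computing successive powers:
  (ab³)¹ = ab³, (ab³)² = b⁶, (ab³)³ = ab², (ab³)⁴ = b⁵, (ab³)⁵ = ab, (ab³)⁶ = b⁴, (ab³)⁷ = a, (ab³)⁸ = b³, (ab³)⁹ = ab⁶, (ab³)¹⁰ = b², (ab³)¹¹ = ab⁵, (ab³)¹² = b, (ab³)¹³ = ab⁴, (ab³)¹⁴ = e.
So |⟨ab³⟩| = ord(ab³) = 14. With |G| = 14, by Lagrange [G : ⟨ab³⟩] = 14/14 = 1.

Answer: 1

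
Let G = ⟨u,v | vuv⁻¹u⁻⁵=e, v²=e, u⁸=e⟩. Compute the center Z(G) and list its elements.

An element z ∈ Z(G) iff z commutes with every generator.
For example u² is central: (u²)·u = u³ = u·(u²); (u²)·v = u²v = v·(u²).
Whereas u ∉ Z(G) since u·v = uv ≠ u⁵v = v·u.
Checking each of the 16 elements this way gives Z(G) = {e, u², u⁴, u⁶}, of order 4.

Answer: {e, u², u⁴, u⁶}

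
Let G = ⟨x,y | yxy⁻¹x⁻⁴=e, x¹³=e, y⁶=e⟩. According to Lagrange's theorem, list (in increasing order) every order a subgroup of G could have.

|G| = 78 = 2 · 3 · 13. By Lagrange's theorem the order of any subgroup divides 78; the divisors of 78 are 1, 2, 3, 6, 13, 26, 39, 78.

Answer: 1, 2, 3, 6, 13, 26, 39, 78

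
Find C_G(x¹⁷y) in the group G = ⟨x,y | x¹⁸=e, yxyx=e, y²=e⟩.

⟨x¹⁷y⟩ ⊆ C_G(x¹⁷y) since powers of x¹⁷y commute with x¹⁷y; so |C_G(x¹⁷y)| ≥ |⟨x¹⁷y⟩| = 2.
By orbit–stabilizer, |C_G(x¹⁷y)| = |G| / |conj. class of x¹⁷y| = 36 / 9 = 4.
The 4 elements commuting with x¹⁷y are {e, x⁹, x¹⁷y, x⁸y}.

Answer: {e, x⁹, x¹⁷y, x⁸y}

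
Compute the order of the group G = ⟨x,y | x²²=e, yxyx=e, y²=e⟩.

Enumerate words in the generators, reducing via the relations: the distinct elements are
  {e, x, y, xy, x², x³, x⁴, x⁵, x⁶, x⁷, x⁸, x⁹, x²y, x²¹, x²⁰, x³y, x¹², x¹³, x¹¹, x¹⁰, x¹⁴, x¹⁵, x¹⁶, x¹⁷, x¹⁸, x¹⁹, x⁴y, x⁵y, x⁶y, x⁷y, x⁸y, x⁹y, x²¹y, x²⁰y, x¹²y, x¹³y, x¹¹y, x¹⁰y, x¹⁴y, x¹⁵y, x¹⁶y, x¹⁷y, x¹⁸y, x¹⁹y}.
No further products give new elements, so |G| = 44.

Answer: 44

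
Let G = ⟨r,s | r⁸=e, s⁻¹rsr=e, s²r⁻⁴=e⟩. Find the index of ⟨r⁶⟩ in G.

First find ord(r⁶) by computing successive powers:
  (r⁶)¹ = r⁶, (r⁶)² = r⁴, (r⁶)³ = r², (r⁶)⁴ = e.
So |⟨r⁶⟩| = ord(r⁶) = 4. With |G| = 16, by Lagrange [G : ⟨r⁶⟩] = 16/4 = 4.

Answer: 4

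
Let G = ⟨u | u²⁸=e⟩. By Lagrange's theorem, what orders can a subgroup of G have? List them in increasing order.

|G| = 28 = 2² · 7. By Lagrange's theorem the order of any subgroup divides 28; the divisors of 28 are 1, 2, 4, 7, 14, 28.

Answer: 1, 2, 4, 7, 14, 28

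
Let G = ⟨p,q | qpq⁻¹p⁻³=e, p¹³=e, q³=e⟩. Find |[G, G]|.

G' = [G, G] is generated by all commutators. The generator-pair commutators are: [p, q] = p¹¹.
The subgroup they normally generate is {e, p, p², p³, p⁴, p⁵, p⁶, p⁷, p⁸, p⁹, p¹⁰, p¹¹, p¹²}, of order 13.
Check: |G/G'| = 39/13 = 3 is the order of the abelianisation.

Answer: 13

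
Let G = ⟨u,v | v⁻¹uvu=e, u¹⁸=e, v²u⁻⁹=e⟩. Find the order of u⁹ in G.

Compute successive powers until reaching e:
  (u⁹)¹ = u⁹, (u⁹)² = e.
The smallest positive k with (u⁹)ᵏ = e is 2.

Answer: 2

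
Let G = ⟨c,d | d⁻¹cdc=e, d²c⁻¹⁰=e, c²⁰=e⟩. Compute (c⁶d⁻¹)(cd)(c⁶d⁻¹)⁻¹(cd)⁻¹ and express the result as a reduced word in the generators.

[(c⁶d⁻¹), (cd)] = (c⁶d⁻¹)·(cd)·(c⁶d⁻¹)⁻¹·(cd)⁻¹.
  (c⁶d⁻¹) · (cd) = c⁵
  (c⁵) · (c⁶d) = cd⁻¹
  (cd⁻¹) · (cd⁻¹) = c¹⁰

Answer: c¹⁰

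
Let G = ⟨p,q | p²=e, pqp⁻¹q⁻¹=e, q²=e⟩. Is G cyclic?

|G| = 4, but the maximum element order in G is 2 < 4. No single element generates all of G, so G is not cyclic.

Answer: No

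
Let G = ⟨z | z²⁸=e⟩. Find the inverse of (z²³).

The order of (z²³) is 28 (smallest k with (z²³)ᵏ = e), so (z²³)⁻¹ = (z²³)²⁷ = z⁵.
Check: (z²³) · (z⁵) → (z²³) · z⁵ = e, giving e as required.

Answer: z⁵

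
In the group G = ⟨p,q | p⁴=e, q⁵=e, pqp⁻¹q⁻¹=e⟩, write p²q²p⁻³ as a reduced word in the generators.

Multiply left to right, reducing at each step:
  (p²) · q² = p²q²
  (p²q²) · p⁻³ = p³q²

Answer: p³q²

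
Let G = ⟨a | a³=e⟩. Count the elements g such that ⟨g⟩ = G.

G is cyclic of order 3. An element generates G iff its order is 3, and a cyclic group of order 3 has exactly φ(3) = 2 such elements.

Answer: 2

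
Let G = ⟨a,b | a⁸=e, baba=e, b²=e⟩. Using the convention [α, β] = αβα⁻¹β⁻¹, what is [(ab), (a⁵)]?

[(ab), (a⁵)] = (ab)·(a⁵)·(ab)⁻¹·(a⁵)⁻¹.
  (ab) · (a⁵) = a⁴b
  (a⁴b) · (ab) = a³
  (a³) · (a³) = a⁶

Answer: a⁶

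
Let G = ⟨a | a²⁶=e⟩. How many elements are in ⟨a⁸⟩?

|⟨a⁸⟩| equals the order of a⁸. Compute successive powers until reaching e:
  (a⁸)¹ = a⁸, (a⁸)² = a¹⁶, (a⁸)³ = a²⁴, (a⁸)⁴ = a⁶, (a⁸)⁵ = a¹⁴, (a⁸)⁶ = a²², (a⁸)⁷ = a⁴, (a⁸)⁸ = a¹², (a⁸)⁹ = a²⁰, (a⁸)¹⁰ = a², (a⁸)¹¹ = a¹⁰, (a⁸)¹² = a¹⁸, (a⁸)¹³ = e.
The smallest positive k with (a⁸)ᵏ = e is 13, so |⟨a⁸⟩| = 13.

Answer: 13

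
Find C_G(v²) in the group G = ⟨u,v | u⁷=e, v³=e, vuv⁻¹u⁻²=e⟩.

⟨v²⟩ ⊆ C_G(v²) since powers of v² commute with v²; so |C_G(v²)| ≥ |⟨v²⟩| = 3.
By orbit–stabilizer, |C_G(v²)| = |G| / |conj. class of v²| = 21 / 7 = 3.
The 3 elements commuting with v² are {e, v, v²}.

Answer: {e, v, v²}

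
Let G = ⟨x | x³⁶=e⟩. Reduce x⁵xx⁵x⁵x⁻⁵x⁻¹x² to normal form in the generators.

Multiply left to right, reducing at each step:
  (x⁵) · x = x⁶
  (x⁶) · x⁵ = x¹¹
  (x¹¹) · x⁵ = x¹⁶
  (x¹⁶) · x⁻⁵ = x¹¹
  (x¹¹) · x⁻¹ = x¹⁰
  (x¹⁰) · x² = x¹²

Answer: x¹²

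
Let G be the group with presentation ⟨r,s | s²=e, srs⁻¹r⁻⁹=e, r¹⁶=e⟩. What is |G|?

Enumerate words in the generators, reducing via the relations: the distinct elements are
  {e, r, s, rs, r², r³, r⁴, r⁵, r⁶, r⁷, r⁸, r⁹, r²s, r³s, r¹², r¹³, r¹¹, r¹⁰, r¹⁴, r¹⁵, r⁴s, r⁵s, r⁶s, r⁷s, r⁸s, r⁹s, r¹²s, r¹³s, r¹¹s, r¹⁰s, r¹⁴s, r¹⁵s}.
No further products give new elements, so |G| = 32.

Answer: 32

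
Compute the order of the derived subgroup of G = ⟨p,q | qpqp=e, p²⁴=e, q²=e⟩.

G' = [G, G] is generated by all commutators. The generator-pair commutators are: [p, q] = p².
The subgroup they normally generate is {e, p², p⁴, p⁶, p⁸, p¹⁰, p¹², p¹⁴, p¹⁶, p¹⁸, p²⁰, p²²}, of order 12.
Check: |G/G'| = 48/12 = 4 is the order of the abelianisation.

Answer: 12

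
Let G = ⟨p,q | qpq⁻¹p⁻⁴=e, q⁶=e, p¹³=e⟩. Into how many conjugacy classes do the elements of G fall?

The conjugacy classes (representative and size) are:
  [e] (size 1), [p⁴] (size 6), [p¹¹] (size 6), [p⁷q] (size 13), [p⁸q²] (size 13), [p¹²q³] (size 13), [p⁵q⁴] (size 13), [p¹¹q⁵] (size 13).
Class equation: 1 + 6 + 6 + 13 + 13 + 13 + 13 + 13 = 78 = |G|. So G has 8 conjugacy classes.

Answer: 8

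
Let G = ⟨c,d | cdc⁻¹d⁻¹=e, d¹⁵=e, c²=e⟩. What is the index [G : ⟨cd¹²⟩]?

First find ord(cd¹²) by computing successive powers:
  (cd¹²)¹ = cd¹², (cd¹²)² = d⁹, (cd¹²)³ = cd⁶, (cd¹²)⁴ = d³, (cd¹²)⁵ = c, (cd¹²)⁶ = d¹², (cd¹²)⁷ = cd⁹, (cd¹²)⁸ = d⁶, (cd¹²)⁹ = cd³, (cd¹²)¹⁰ = e.
So |⟨cd¹²⟩| = ord(cd¹²) = 10. With |G| = 30, by Lagrange [G : ⟨cd¹²⟩] = 30/10 = 3.

Answer: 3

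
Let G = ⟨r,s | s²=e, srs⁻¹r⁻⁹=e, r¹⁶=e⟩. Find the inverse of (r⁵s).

The order of (r⁵s) is 16 (smallest k with (r⁵s)ᵏ = e), so (r⁵s)⁻¹ = (r⁵s)¹⁵ = r³s.
Check: (r⁵s) · (r³s) → (r⁵s) · r³ = s;   s · s = e, giving e as required.

Answer: r³s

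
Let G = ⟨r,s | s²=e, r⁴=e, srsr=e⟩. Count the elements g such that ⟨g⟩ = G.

⟨g⟩ = G would require ord(g) = |G| = 8, but the maximum element order in G is 4 < 8. So G is not cyclic and no single element generates it: the count is 0.

Answer: 0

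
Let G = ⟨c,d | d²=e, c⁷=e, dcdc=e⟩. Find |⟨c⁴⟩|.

|⟨c⁴⟩| equals the order of c⁴. Compute successive powers until reaching e:
  (c⁴)¹ = c⁴, (c⁴)² = c, (c⁴)³ = c⁵, (c⁴)⁴ = c², (c⁴)⁵ = c⁶, (c⁴)⁶ = c³, (c⁴)⁷ = e.
The smallest positive k with (c⁴)ᵏ = e is 7, so |⟨c⁴⟩| = 7.

Answer: 7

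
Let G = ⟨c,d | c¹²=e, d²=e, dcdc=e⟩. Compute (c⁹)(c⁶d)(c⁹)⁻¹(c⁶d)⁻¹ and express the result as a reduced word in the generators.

[(c⁹), (c⁶d)] = (c⁹)·(c⁶d)·(c⁹)⁻¹·(c⁶d)⁻¹.
  (c⁹) · (c⁶d) = c³d
  (c³d) · (c³) = d
  d · (c⁶d) = c⁶

Answer: c⁶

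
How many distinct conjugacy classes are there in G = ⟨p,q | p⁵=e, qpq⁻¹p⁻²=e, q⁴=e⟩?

The conjugacy classes (representative and size) are:
  [e] (size 1), [p⁴] (size 4), [p²q] (size 5), [q²] (size 5), [p³q³] (size 5).
Class equation: 1 + 4 + 5 + 5 + 5 = 20 = |G|. So G has 5 conjugacy classes.

Answer: 5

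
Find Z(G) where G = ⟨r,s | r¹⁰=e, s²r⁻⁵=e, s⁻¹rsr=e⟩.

An element z ∈ Z(G) iff z commutes with every generator.
For example r⁵ is central: (r⁵)·r = r⁶ = r·(r⁵); (r⁵)·s = s⁻¹ = s·(r⁵).
Whereas r ∉ Z(G) since r·s = rs ≠ r⁴s⁻¹ = s·r.
Checking each of the 20 elements this way gives Z(G) = {e, r⁵}, of order 2.

Answer: {e, r⁵}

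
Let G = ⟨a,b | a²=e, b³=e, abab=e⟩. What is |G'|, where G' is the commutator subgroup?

G' = [G, G] is generated by all commutators. The generator-pair commutators are: [a, b] = b.
The subgroup they normally generate is {e, b, b²}, of order 3.
Check: |G/G'| = 6/3 = 2 is the order of the abelianisation.

Answer: 3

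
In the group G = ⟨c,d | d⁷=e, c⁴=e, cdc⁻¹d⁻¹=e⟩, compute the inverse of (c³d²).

The order of (c³d²) is 28 (smallest k with (c³d²)ᵏ = e), so (c³d²)⁻¹ = (c³d²)²⁷ = cd⁵.
Check: (c³d²) · (cd⁵) → (c³d²) · c = d²;   (d²) · d⁵ = e, giving e as required.

Answer: cd⁵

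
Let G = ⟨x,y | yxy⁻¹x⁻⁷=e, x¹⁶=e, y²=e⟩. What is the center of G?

An element z ∈ Z(G) iff z commutes with every generator.
For example x⁸ is central: (x⁸)·x = x⁹ = x·(x⁸); (x⁸)·y = x⁸y = y·(x⁸).
Whereas x ∉ Z(G) since x·y = xy ≠ x⁷y = y·x.
Checking each of the 32 elements this way gives Z(G) = {e, x⁸}, of order 2.

Answer: {e, x⁸}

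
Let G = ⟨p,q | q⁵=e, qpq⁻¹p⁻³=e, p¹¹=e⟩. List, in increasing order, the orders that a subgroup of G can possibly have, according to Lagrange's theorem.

|G| = 55 = 5 · 11. By Lagrange's theorem the order of any subgroup divides 55; the divisors of 55 are 1, 5, 11, 55.

Answer: 1, 5, 11, 55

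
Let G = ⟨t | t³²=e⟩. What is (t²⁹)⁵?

Compute successive powers of (t²⁹), reducing at each step:
  (t²⁹)²: (t²⁹) · t²⁹ = t²⁶
  (t²⁹)³: (t²⁶) · t²⁹ = t²³
  (t²⁹)⁴: (t²³) · t²⁹ = t²⁰
  (t²⁹)⁵: (t²⁰) · t²⁹ = t¹⁷

Answer: t¹⁷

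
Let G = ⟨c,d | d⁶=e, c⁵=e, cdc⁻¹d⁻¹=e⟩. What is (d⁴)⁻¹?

The order of (d⁴) is 3 (smallest k with (d⁴)ᵏ = e), so (d⁴)⁻¹ = (d⁴)² = d².
Check: (d⁴) · (d²) → (d⁴) · d² = e, giving e as required.

Answer: d²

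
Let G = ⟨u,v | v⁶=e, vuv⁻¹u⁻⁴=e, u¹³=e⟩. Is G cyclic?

Every cyclic group is abelian. But u·v = uv while v·u = u⁴v, so u·v ≠ v·u and G is not abelian. Hence G is not cyclic.

Answer: No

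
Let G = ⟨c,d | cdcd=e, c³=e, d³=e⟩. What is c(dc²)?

Compute c · (dc²) by multiplying left to right and reducing via the relations at each step:
  c · d = cd
  (cd) · c² = d²c

Answer: d²c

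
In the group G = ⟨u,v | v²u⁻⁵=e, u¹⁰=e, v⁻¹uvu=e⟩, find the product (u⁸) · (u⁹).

Compute (u⁸) · (u⁹) by multiplying left to right and reducing via the relations at each step:
  (u⁸) · u⁹ = u⁷

Answer: u⁷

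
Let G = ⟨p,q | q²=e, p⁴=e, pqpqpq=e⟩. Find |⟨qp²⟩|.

|⟨qp²⟩| equals the order of qp². Compute successive powers until reaching e:
  (qp²)¹ = qp², (qp²)² = p²qp²q, (qp²)³ = p²q, (qp²)⁴ = e.
The smallest positive k with (qp²)ᵏ = e is 4, so |⟨qp²⟩| = 4.

Answer: 4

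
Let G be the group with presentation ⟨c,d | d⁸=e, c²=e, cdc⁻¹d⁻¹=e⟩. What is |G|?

Enumerate words in the generators, reducing via the relations: the distinct elements are
  {c, d, e, cd, d², d³, d⁴, d⁵, d⁶, d⁷, cd², cd³, cd⁴, cd⁵, cd⁶, cd⁷}.
No further products give new elements, so |G| = 16.

Answer: 16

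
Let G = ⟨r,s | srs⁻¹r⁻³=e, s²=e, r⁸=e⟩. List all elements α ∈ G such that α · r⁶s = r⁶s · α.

⟨r⁶s⟩ ⊆ C_G(r⁶s) since powers of r⁶s commute with r⁶s; so |C_G(r⁶s)| ≥ |⟨r⁶s⟩| = 2.
By orbit–stabilizer, |C_G(r⁶s)| = |G| / |conj. class of r⁶s| = 16 / 4 = 4.
The 4 elements commuting with r⁶s are {e, r⁴, r²s, r⁶s}.

Answer: {e, r⁴, r²s, r⁶s}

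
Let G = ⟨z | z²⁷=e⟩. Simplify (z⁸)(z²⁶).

Compute (z⁸) · (z²⁶) by multiplying left to right and reducing via the relations at each step:
  (z⁸) · z²⁶ = z⁷

Answer: z⁷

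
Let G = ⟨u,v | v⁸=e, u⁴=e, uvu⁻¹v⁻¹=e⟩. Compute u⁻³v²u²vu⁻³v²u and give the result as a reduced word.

Multiply left to right, reducing at each step:
  u · v² = uv²
  (uv²) · u² = u³v²
  (u³v²) · v = u³v³
  (u³v³) · u⁻³ = v³
  (v³) · v² = v⁵
  (v⁵) · u = uv⁵

Answer: uv⁵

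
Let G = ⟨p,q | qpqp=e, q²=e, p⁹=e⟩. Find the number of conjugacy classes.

The conjugacy classes (representative and size) are:
  [e] (size 1), [p⁸] (size 2), [p⁷] (size 2), [p⁶] (size 2), [p⁵] (size 2), [p⁴q] (size 9).
Class equation: 1 + 2 + 2 + 2 + 2 + 9 = 18 = |G|. So G has 6 conjugacy classes.

Answer: 6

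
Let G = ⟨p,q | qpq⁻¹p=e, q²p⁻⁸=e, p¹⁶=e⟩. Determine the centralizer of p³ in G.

⟨p³⟩ ⊆ C_G(p³) since powers of p³ commute with p³; so |C_G(p³)| ≥ |⟨p³⟩| = 16.
By orbit–stabilizer, |C_G(p³)| = |G| / |conj. class of p³| = 32 / 2 = 16.
The 16 elements commuting with p³ are {e, p, p², p³, p⁴, p⁵, p⁶, p⁷, p⁸, p⁹, p¹⁰, p¹¹, p¹², p¹³, p¹⁴, p¹⁵}.

Answer: {e, p, p², p³, p⁴, p⁵, p⁶, p⁷, p⁸, p⁹, p¹⁰, p¹¹, p¹², p¹³, p¹⁴, p¹⁵}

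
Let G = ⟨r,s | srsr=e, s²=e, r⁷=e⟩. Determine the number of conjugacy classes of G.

The conjugacy classes (representative and size) are:
  [e] (size 1), [r⁶] (size 2), [r⁵] (size 2), [r⁴] (size 2), [rs] (size 7).
Class equation: 1 + 2 + 2 + 2 + 7 = 14 = |G|. So G has 5 conjugacy classes.

Answer: 5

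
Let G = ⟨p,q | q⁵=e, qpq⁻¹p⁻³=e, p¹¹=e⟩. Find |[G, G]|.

G' = [G, G] is generated by all commutators. The generator-pair commutators are: [p, q] = p⁹.
The subgroup they normally generate is {e, p, p², p³, p⁴, p⁵, p⁶, p⁷, p⁸, p⁹, p¹⁰}, of order 11.
Check: |G/G'| = 55/11 = 5 is the order of the abelianisation.

Answer: 11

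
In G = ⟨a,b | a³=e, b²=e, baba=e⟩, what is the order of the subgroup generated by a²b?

|⟨a²b⟩| equals the order of a²b. Compute successive powers until reaching e:
  (a²b)¹ = a²b, (a²b)² = e.
The smallest positive k with (a²b)ᵏ = e is 2, so |⟨a²b⟩| = 2.

Answer: 2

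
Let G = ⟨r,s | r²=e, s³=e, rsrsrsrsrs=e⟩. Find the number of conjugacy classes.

The conjugacy classes (representative and size) are:
  [e] (size 1), [rsrs²rsrs²r] (size 15), [srsrs²r] (size 20), [rs²rs²r] (size 12), [s²rsrs²] (size 12).
Class equation: 1 + 15 + 20 + 12 + 12 = 60 = |G|. So G has 5 conjugacy classes.

Answer: 5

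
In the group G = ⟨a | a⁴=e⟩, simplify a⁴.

Compute successive powers of a, reducing at each step:
  a²: a · a = a²
  a³: (a²) · a = a³
  a⁴: (a³) · a = e

Answer: e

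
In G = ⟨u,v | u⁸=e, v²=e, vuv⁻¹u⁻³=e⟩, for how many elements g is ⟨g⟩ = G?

⟨g⟩ = G would require ord(g) = |G| = 16, but the maximum element order in G is 8 < 16. So G is not cyclic and no single element generates it: the count is 0.

Answer: 0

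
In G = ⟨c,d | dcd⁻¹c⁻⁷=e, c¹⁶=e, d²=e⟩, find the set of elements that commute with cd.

⟨cd⟩ ⊆ C_G(cd) since powers of cd commute with cd; so |C_G(cd)| ≥ |⟨cd⟩| = 4.
By orbit–stabilizer, |C_G(cd)| = |G| / |conj. class of cd| = 32 / 8 = 4.
The 4 elements commuting with cd are {e, c⁸, cd, c⁹d}.

Answer: {e, c⁸, cd, c⁹d}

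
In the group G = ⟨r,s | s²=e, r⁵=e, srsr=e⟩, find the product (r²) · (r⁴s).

Compute (r²) · (r⁴s) by multiplying left to right and reducing via the relations at each step:
  (r²) · r⁴ = r
  r · s = rs

Answer: rs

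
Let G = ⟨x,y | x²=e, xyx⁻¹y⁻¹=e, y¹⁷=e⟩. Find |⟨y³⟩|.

|⟨y³⟩| equals the order of y³. Compute successive powers until reaching e:
  (y³)¹ = y³, (y³)² = y⁶, (y³)³ = y⁹, (y³)⁴ = y¹², (y³)⁵ = y¹⁵, (y³)⁶ = y, (y³)⁷ = y⁴, (y³)⁸ = y⁷, (y³)⁹ = y¹⁰, (y³)¹⁰ = y¹³, (y³)¹¹ = y¹⁶, (y³)¹² = y², (y³)¹³ = y⁵, (y³)¹⁴ = y⁸, (y³)¹⁵ = y¹¹, (y³)¹⁶ = y¹⁴, (y³)¹⁷ = e.
The smallest positive k with (y³)ᵏ = e is 17, so |⟨y³⟩| = 17.

Answer: 17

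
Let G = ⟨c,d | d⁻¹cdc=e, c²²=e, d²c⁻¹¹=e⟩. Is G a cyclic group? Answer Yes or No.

Every cyclic group is abelian. But c·d = cd while d·c = c¹⁰d⁻¹, so c·d ≠ d·c and G is not abelian. Hence G is not cyclic.

Answer: No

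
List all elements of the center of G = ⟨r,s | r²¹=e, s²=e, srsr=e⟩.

An element z ∈ Z(G) iff z commutes with every generator.
For example e is central: e·r = r = r·e; e·s = s = s·e.
Whereas r ∉ Z(G) since r·s = rs ≠ r²⁰s = s·r.
Checking each of the 42 elements this way gives Z(G) = {e}, of order 1.

Answer: {e}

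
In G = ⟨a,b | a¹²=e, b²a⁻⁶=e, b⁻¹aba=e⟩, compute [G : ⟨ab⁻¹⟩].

First find ord(ab⁻¹) by computing successive powers:
  (ab⁻¹)¹ = ab⁻¹, (ab⁻¹)² = a⁶, (ab⁻¹)³ = ab, (ab⁻¹)⁴ = e.
So |⟨ab⁻¹⟩| = ord(ab⁻¹) = 4. With |G| = 24, by Lagrange [G : ⟨ab⁻¹⟩] = 24/4 = 6.

Answer: 6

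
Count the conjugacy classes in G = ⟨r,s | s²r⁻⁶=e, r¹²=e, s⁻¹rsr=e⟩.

The conjugacy classes (representative and size) are:
  [e] (size 1), [r¹¹] (size 2), [r²] (size 2), [r⁹] (size 2), [r⁴] (size 2), [r⁵] (size 2), [r⁶] (size 1), [r²s] (size 6), [rs] (size 6).
Class equation: 1 + 2 + 2 + 2 + 2 + 2 + 1 + 6 + 6 = 24 = |G|. So G has 9 conjugacy classes.

Answer: 9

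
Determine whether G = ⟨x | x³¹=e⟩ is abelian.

G has a single generator, so G is cyclic and hence abelian.

Answer: Yes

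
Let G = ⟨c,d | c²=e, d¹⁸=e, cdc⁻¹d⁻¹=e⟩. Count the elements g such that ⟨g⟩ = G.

⟨g⟩ = G would require ord(g) = |G| = 36, but the maximum element order in G is 18 < 36. So G is not cyclic and no single element generates it: the count is 0.

Answer: 0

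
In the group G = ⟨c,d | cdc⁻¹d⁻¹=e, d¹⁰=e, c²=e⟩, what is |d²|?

Compute successive powers until reaching e:
  (d²)¹ = d², (d²)² = d⁴, (d²)³ = d⁶, (d²)⁴ = d⁸, (d²)⁵ = e.
The smallest positive k with (d²)ᵏ = e is 5.

Answer: 5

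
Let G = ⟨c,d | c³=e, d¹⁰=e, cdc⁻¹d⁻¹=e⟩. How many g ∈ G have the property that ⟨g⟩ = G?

G is cyclic of order 30. An element generates G iff its order is 30, and a cyclic group of order 30 has exactly φ(30) = 8 such elements.

Answer: 8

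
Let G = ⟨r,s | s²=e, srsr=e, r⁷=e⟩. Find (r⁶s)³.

Compute successive powers of (r⁶s), reducing at each step:
  (r⁶s)²: (r⁶s) · r⁶ = s;   s · s = e
  (r⁶s)³: e · r⁶ = r⁶;   (r⁶) · s = r⁶s

Answer: r⁶s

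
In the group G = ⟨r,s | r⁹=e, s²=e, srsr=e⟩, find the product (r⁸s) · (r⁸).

Compute (r⁸s) · (r⁸) by multiplying left to right and reducing via the relations at each step:
  (r⁸s) · r⁸ = s

Answer: s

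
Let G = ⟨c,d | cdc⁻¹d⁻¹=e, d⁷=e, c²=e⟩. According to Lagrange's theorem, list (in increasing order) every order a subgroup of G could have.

|G| = 14 = 2 · 7. By Lagrange's theorem the order of any subgroup divides 14; the divisors of 14 are 1, 2, 7, 14.

Answer: 1, 2, 7, 14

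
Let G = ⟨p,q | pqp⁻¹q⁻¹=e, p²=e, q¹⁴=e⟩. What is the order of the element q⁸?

Compute successive powers until reaching e:
  (q⁸)¹ = q⁸, (q⁸)² = q², (q⁸)³ = q¹⁰, (q⁸)⁴ = q⁴, (q⁸)⁵ = q¹², (q⁸)⁶ = q⁶, (q⁸)⁷ = e.
The smallest positive k with (q⁸)ᵏ = e is 7.

Answer: 7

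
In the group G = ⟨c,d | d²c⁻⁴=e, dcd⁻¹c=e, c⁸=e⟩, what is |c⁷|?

Compute successive powers until reaching e:
  (c⁷)¹ = c⁷, (c⁷)² = c⁶, (c⁷)³ = c⁵, (c⁷)⁴ = c⁴, (c⁷)⁵ = c³, (c⁷)⁶ = c², (c⁷)⁷ = c, (c⁷)⁸ = e.
The smallest positive k with (c⁷)ᵏ = e is 8.

Answer: 8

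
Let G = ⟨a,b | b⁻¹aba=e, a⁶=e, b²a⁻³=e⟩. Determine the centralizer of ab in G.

⟨ab⟩ ⊆ C_G(ab) since powers of ab commute with ab; so |C_G(ab)| ≥ |⟨ab⟩| = 4.
By orbit–stabilizer, |C_G(ab)| = |G| / |conj. class of ab| = 12 / 3 = 4.
The 4 elements commuting with ab are {e, a³, ab, ab⁻¹}.

Answer: {e, a³, ab, ab⁻¹}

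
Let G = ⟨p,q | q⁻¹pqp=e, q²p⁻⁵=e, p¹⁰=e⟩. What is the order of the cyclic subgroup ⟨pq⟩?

|⟨pq⟩| equals the order of pq. Compute successive powers until reaching e:
  (pq)¹ = pq, (pq)² = p⁵, (pq)³ = pq⁻¹, (pq)⁴ = e.
The smallest positive k with (pq)ᵏ = e is 4, so |⟨pq⟩| = 4.

Answer: 4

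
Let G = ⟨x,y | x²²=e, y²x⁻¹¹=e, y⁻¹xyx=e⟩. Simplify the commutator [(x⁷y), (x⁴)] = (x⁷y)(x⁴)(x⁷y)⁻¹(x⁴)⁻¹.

[(x⁷y), (x⁴)] = (x⁷y)·(x⁴)·(x⁷y)⁻¹·(x⁴)⁻¹.
  (x⁷y) · (x⁴) = x³y
  (x³y) · (x⁷y⁻¹) = x¹⁸
  (x¹⁸) · (x¹⁸) = x¹⁴

Answer: x¹⁴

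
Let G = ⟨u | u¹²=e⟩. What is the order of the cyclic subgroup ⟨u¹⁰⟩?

|⟨u¹⁰⟩| equals the order of u¹⁰. Compute successive powers until reaching e:
  (u¹⁰)¹ = u¹⁰, (u¹⁰)² = u⁸, (u¹⁰)³ = u⁶, (u¹⁰)⁴ = u⁴, (u¹⁰)⁵ = u², (u¹⁰)⁶ = e.
The smallest positive k with (u¹⁰)ᵏ = e is 6, so |⟨u¹⁰⟩| = 6.

Answer: 6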